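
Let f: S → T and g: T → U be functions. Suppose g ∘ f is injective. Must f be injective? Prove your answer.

injective

Suppose f(u) = f(v). Applying g: (g ∘ f)(u) = (g ∘ f)(v). Since g ∘ f is injective, u = v. Hence f is injective.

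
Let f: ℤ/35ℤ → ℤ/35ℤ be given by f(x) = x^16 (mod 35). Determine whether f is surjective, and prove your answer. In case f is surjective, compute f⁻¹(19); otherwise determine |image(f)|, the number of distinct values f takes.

8

f(3): Repeated squaring mod 35: 3^1 ≡ 3, 3^2 ≡ 3² = 9, 3^4 ≡ 9² = 81 ≡ 11, 3^8 ≡ 11² = 121 ≡ 16, 3^16 ≡ 16² = 256 ≡ 11. So 3^16 ≡ 11 (mod 35).
f(4): Repeated squaring mod 35: 4^1 ≡ 4, 4^2 ≡ 4² = 16, 4^4 ≡ 16² = 256 ≡ 11, 4^8 ≡ 11² = 121 ≡ 16, 4^16 ≡ 16² = 256 ≡ 11. So 4^16 ≡ 11 (mod 35).
So f(3) = f(4) = 11 while 3 ≠ 4, hence f is not injective.
A non-injective map from the 35-element set ℤ/35ℤ to itself takes at most 34 distinct values, so it cannot be surjective. So f is not surjective.
Since f is not surjective, we determine |image(f)|. Computing x^16 mod 35 for each x (by repeated squaring, reducing mod 35 at every step), the values f(0), f(1), …, f(34) are: 0, 1, 16, 11, 11, 30, 1, 21, 1, 16, 25, 11, 16, 1, 21, 15, 16, 11, 11, 16, 15, 21, 1, 16, 11, 25, 16, 1, 21, 1, 30, 11, 11, 16, 1.
The distinct values are {0, 1, 11, 15, 16, 21, 25, 30}; there are 8 of them.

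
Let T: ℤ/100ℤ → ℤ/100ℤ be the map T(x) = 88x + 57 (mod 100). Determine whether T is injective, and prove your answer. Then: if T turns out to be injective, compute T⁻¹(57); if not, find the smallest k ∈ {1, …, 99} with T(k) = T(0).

By definition, injectivity means: for all a, b in the domain, T(a) = T(b) implies a = b.
We have gcd(88, 100) = 4 > 1. Taking a = 0 and b = 25: T(0) = 57 and T(25) = 88·25 + 57 = 2257 ≡ 57 (mod 100).
So T(0) = T(25) while 0 ≠ 25, thus T is not injective.
Since T is not injective, we find the least positive k with T(k) = T(0): this means 88k ≡ 0 (mod 100), i.e. 100 ∣ 88k. Since gcd(88, 100) = 4, dividing through by 4 this holds exactly when 25 ∣ 22k, and as gcd(22, 25) = 1, exactly when 25 ∣ k.
The smallest positive such k is 25.

25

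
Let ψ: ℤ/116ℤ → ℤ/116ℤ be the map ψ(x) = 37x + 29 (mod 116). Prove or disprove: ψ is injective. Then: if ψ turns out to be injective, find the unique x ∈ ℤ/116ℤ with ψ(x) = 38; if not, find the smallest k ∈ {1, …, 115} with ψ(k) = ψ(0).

If ψ(s) = ψ(t), then 37s ≡ 37t (mod 116). Because gcd(37, 116) = 1, we may cancel 37 to get s ≡ t (mod 116).
Hence ψ is injective.
We now compute 37⁻¹ mod 116 explicitly. Euclid's algorithm: 116 = 3·37 + 5, 37 = 7·5 + 2, 5 = 2·2 + 1; back-substituting gives 1 = 69·37 − 22·116, so 37⁻¹ ≡ 69 (mod 116).
Since ψ is injective, we compute ψ⁻¹(38): solve 37x + 29 ≡ 38 (mod 116), i.e. 37x ≡ 9 (mod 116).
Multiplying by 37⁻¹ = 69 gives x ≡ 69·9 = 621 = 5·116 + 41 ≡ 41 (mod 116).
Check: ψ(41) = 37·41 + 29 = 1546 = 13·116 + 38 ≡ 38 (mod 116).

41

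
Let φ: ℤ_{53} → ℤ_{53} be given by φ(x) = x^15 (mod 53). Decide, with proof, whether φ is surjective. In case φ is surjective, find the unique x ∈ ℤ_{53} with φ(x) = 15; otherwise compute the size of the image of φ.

42

Since 53 is prime, the nonzero elements of ℤ_{53} form a cyclic group of order 52.
As gcd(15, 52) = 1, raising to the 15th power is a bijection on this group: if x_1^15 ≡ x_2^15 then (x_1x_2^{−1})^15 = 1, and the only element of order dividing gcd(15, 52) = 1 is 1, so x_1 = x_2.
With φ(0) = 0 this makes φ injective on all of ℤ_{53}, hence bijective (finite equal-size domain and codomain). In particular φ is surjective.
Since φ is surjective, we find the preimage of 15. The inverse of x ↦ x^15 on (ℤ_{53})^× is x ↦ x^7, because 15·7 = 105 = 2·52 + 1 ≡ 1 (mod 52) and x^{52} = 1 for x ≠ 0 (Fermat). So φ⁻¹(15) = 15^7 mod 53.
Repeated squaring mod 53: 15^1 ≡ 15, 15^2 ≡ 15² = 225 ≡ 13, 15^4 ≡ 13² = 169 ≡ 10. Since 7 = 4 + 2 + 1, 15^7 ≡ 10·13·15: 10·13 = 130 ≡ 24, then 24·15 = 360 ≡ 42. So 15^7 ≡ 42 (mod 53).
Hence φ⁻¹(15) = 42.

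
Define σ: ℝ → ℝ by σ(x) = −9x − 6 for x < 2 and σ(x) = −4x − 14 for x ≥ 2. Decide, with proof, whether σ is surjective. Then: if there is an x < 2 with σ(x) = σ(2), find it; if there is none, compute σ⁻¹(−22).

16/9

Both pieces are strictly decreasing (slopes −9 and −4), so each is injective on its own interval.
The left piece maps (−∞, 2) onto (−24, ∞); the right piece maps [2, ∞) onto (−∞, −22].
The union (−24, ∞) ∪ (−∞, −22] covers ℝ, so σ is surjective.
For the follow-up: the images overlap, so an x < 2 with σ(x) = σ(2) exists. σ(2) = −22; solving −9x − 6 = −22 for x < 2 gives x = (−22 + 6)/(−9) = 16/9.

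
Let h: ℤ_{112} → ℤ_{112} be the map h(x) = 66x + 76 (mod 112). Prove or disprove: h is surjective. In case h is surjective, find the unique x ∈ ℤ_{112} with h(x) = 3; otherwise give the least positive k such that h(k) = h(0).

56

Since gcd(66, 112) = 2, we have 66x ≡ 0 (mod 2) for all x, so h(x) ≡ 0 (mod 2).
But 1 ≢ 0 (mod 2), so 1 ∈ ℤ_{112} has no preimage. So h is not surjective.
Since h is not surjective, we find the least positive k with h(k) = h(0): this means 66k ≡ 0 (mod 112), i.e. 112 ∣ 66k. Since gcd(66, 112) = 2, dividing through by 2 this holds exactly when 56 ∣ 33k, and as gcd(33, 56) = 1, exactly when 56 ∣ k.
The smallest positive such k is 56.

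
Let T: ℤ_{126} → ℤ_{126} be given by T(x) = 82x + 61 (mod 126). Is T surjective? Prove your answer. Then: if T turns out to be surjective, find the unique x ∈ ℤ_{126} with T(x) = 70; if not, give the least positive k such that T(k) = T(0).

63

Since gcd(82, 126) = 2, we have 82x ≡ 0 (mod 2) for all x, so T(x) ≡ 1 (mod 2).
But 0 ≢ 1 (mod 2), so 0 ∈ ℤ_{126} has no preimage. So T is not surjective.
Since T is not surjective, we find the least positive k with T(k) = T(0): this means 82k ≡ 0 (mod 126), i.e. 126 ∣ 82k. Since gcd(82, 126) = 2, dividing through by 2 this holds exactly when 63 ∣ 41k, and as gcd(41, 63) = 1, exactly when 63 ∣ k.
The smallest positive such k is 63.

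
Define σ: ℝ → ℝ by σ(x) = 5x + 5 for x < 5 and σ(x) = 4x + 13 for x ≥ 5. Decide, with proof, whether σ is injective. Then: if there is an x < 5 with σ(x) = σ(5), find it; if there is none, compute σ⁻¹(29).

24/5

Both pieces are strictly increasing (slopes 5 and 4), so each is injective on its own interval.
The left piece maps (−∞, 5) onto (−∞, 30); the right piece maps [5, ∞) onto [33, ∞).
These images are disjoint, so no value is attained by both pieces. Hence σ is injective.
Because the two images are disjoint, no x < 5 has σ(x) = σ(5), so we compute σ⁻¹(29): 29 lies in (−∞, 30), so solve 5x + 5 = 29: x = (29 − 5)/5 = 24/5.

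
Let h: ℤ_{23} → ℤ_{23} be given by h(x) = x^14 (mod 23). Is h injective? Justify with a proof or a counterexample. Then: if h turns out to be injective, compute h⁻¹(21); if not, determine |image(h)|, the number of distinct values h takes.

h(11): Repeated squaring mod 23: 11^1 ≡ 11, 11^2 ≡ 11² = 121 ≡ 6, 11^4 ≡ 6² = 36 ≡ 13, 11^8 ≡ 13² = 169 ≡ 8. Since 14 = 8 + 4 + 2, 11^14 ≡ 8·13·6: 8·13 = 104 ≡ 12, then 12·6 = 72 ≡ 3. So 11^14 ≡ 3 (mod 23).
h(12): Repeated squaring mod 23: 12^1 ≡ 12, 12^2 ≡ 12² = 144 ≡ 6, 12^4 ≡ 6² = 36 ≡ 13, 12^8 ≡ 13² = 169 ≡ 8. Since 14 = 8 + 4 + 2, 12^14 ≡ 8·13·6: 8·13 = 104 ≡ 12, then 12·6 = 72 ≡ 3. So 12^14 ≡ 3 (mod 23).
So h(11) = h(12) = 3 while 11 ≠ 12, therefore h is not injective.
Since h is not injective, we determine |image(h)|. Computing x^14 mod 23 for each x (by repeated squaring, reducing mod 23 at every step), the values h(0), h(1), …, h(22) are: 0, 1, 8, 4, 18, 13, 9, 2, 6, 16, 12, 3, 3, 12, 16, 6, 2, 9, 13, 18, 4, 8, 1.
The distinct values are {0, 1, 2, 3, 4, 6, 8, 9, 12, 13, 16, 18}; there are 12 of them.

12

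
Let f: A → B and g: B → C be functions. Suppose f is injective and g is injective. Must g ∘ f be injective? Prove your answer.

injective

Suppose (g ∘ f)(u) = (g ∘ f)(v), i.e. g(f(u)) = g(f(v)).
Since g is injective, f(u) = f(v). Since f is injective, u = v. Thus g ∘ f is injective.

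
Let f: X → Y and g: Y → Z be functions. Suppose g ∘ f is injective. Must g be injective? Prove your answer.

not injective

No. Take X = {0}, Y = {0, 1, 2, 3}, Z = {0, 1, 2, 3}, f(a) = a for each a ∈ X, and g(b) = 2 if b ∈ {2, 3} else g(b) = b.
Then g ∘ f = f is injective (X ⊂ Y and f is the inclusion), but g(2) = g(3) = 2 with 2 ≠ 3, so g is not injective.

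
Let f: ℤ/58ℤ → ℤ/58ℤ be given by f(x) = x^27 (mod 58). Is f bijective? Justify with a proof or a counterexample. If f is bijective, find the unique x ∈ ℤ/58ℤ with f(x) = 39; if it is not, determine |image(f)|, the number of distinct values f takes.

3

Computing x^27 mod 58 for each x (by repeated squaring, reducing mod 58 at every step), the values f(0), f(1), …, f(57) are: 0, 1, 44, 39, 22, 35, 34, 25, 40, 13, 32, 37, 46, 9, 56, 31, 20, 41, 50, 55, 16, 47, 4, 53, 52, 7, 48, 43, 28, 29, 30, 15, 10, 51, 6, 5, 54, 11, 42, 3, 8, 17, 38, 27, 2, 49, 12, 21, 26, 45, 18, 33, 24, 23, 36, 19, 14, 57.
Every element of ℤ/58ℤ appears exactly once in this list, so f is a bijection, and in particular bijective.
Since f is bijective, we read off the preimage of 39 from the same table: f(3) = 39, so f⁻¹(39) = 3.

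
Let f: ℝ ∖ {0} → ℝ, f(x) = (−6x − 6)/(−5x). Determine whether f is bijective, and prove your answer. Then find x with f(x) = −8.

If f(x) = 6/5, cross-multiplying gives −5(−6x − 6) = −6(−5x), which simplifies to 30 = 0 — false.  So 6/5 has no preimage and f is not surjective.
Hence f is not bijective.
Solving f(x) = −8: cross-multiplying gives −6x − 6 = −8(−5x), which rearranges to −46x = 6, so x = −3/23.

-3/23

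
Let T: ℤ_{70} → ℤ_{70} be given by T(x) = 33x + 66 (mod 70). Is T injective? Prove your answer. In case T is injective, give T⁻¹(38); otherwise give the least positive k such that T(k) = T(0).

If T(s) = T(t), then 33s ≡ 33t (mod 70). Because gcd(33, 70) = 1, we may cancel 33 to get s ≡ t (mod 70).
Thus T is injective.
We now compute 33⁻¹ mod 70 explicitly. Euclid's algorithm: 70 = 2·33 + 4, 33 = 8·4 + 1; back-substituting gives 1 = 17·33 − 8·70, so 33⁻¹ ≡ 17 (mod 70).
Since T is injective, we compute T⁻¹(38): solve 33x + 66 ≡ 38 (mod 70), i.e. 33x ≡ 42 (mod 70).
Multiplying by 33⁻¹ = 17 gives x ≡ 17·42 = 714 = 10·70 + 14 ≡ 14 (mod 70).
Check: T(14) = 33·14 + 66 = 528 = 7·70 + 38 ≡ 38 (mod 70).

14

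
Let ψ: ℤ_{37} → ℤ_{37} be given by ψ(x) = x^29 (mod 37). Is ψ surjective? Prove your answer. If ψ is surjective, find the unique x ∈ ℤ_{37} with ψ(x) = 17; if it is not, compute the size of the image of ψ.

Since 37 is prime, the nonzero elements of ℤ_{37} form a cyclic group of order 36.
As gcd(29, 36) = 1, raising to the 29th power is a bijection on this group: if a^29 ≡ b^29 then (ab^{−1})^29 = 1, and the only element of order dividing gcd(29, 36) = 1 is 1, so a = b.
With ψ(0) = 0 this makes ψ injective on all of ℤ_{37}, hence bijective (finite equal-size domain and codomain). In particular ψ is surjective.
Since ψ is surjective, we find the preimage of 17. The inverse of x ↦ x^29 on (ℤ_{37})^× is x ↦ x^5, because 29·5 = 145 = 4·36 + 1 ≡ 1 (mod 36) and x^{36} = 1 for x ≠ 0 (Fermat). So ψ⁻¹(17) = 17^5 mod 37.
Repeated squaring mod 37: 17^1 ≡ 17, 17^2 ≡ 17² = 289 ≡ 30, 17^4 ≡ 30² = 900 ≡ 12. Since 5 = 4 + 1, 17^5 ≡ 12·17: 12·17 = 204 ≡ 19. So 17^5 ≡ 19 (mod 37).
Hence ψ⁻¹(17) = 19.

19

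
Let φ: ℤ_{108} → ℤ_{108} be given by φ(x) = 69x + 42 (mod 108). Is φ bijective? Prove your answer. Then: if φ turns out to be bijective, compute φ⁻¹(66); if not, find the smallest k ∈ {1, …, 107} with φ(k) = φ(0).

36

We have gcd(69, 108) = 3 > 1. Taking a = 0 and b = 36: φ(0) = 42 and φ(36) = 69·36 + 42 = 2526 ≡ 42 (mod 108).
So φ(0) = φ(36) while 0 ≠ 36, so φ is not injective, hence not bijective.
Since φ is not bijective, we find the least positive k with φ(k) = φ(0): this means 69k ≡ 0 (mod 108), i.e. 108 ∣ 69k. Since gcd(69, 108) = 3, dividing through by 3 this holds exactly when 36 ∣ 23k, and as gcd(23, 36) = 1, exactly when 36 ∣ k.
The smallest positive such k is 36.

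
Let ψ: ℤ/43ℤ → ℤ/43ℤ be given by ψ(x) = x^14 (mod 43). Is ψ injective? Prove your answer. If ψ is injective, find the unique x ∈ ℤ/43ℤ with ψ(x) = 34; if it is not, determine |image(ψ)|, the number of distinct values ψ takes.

4

ψ(1) = 1^14 = 1.
ψ(2): Repeated squaring mod 43: 2^1 ≡ 2, 2^2 ≡ 2² = 4, 2^4 ≡ 4² = 16, 2^8 ≡ 16² = 256 ≡ 41. Since 14 = 8 + 4 + 2, 2^14 ≡ 41·16·4: 41·16 = 656 ≡ 11, then 11·4 = 44 ≡ 1. So 2^14 ≡ 1 (mod 43).
So ψ(1) = ψ(2) = 1 while 1 ≠ 2, so ψ is not injective.
Since ψ is not injective, we determine |image(ψ)|. Computing x^14 mod 43 for each x (by repeated squaring, reducing mod 43 at every step), the values ψ(0), ψ(1), …, ψ(42) are: 0, 1, 1, 36, 1, 36, 36, 6, 1, 6, 36, 1, 36, 6, 6, 6, 1, 6, 6, 36, 36, 1, 1, 36, 36, 6, 6, 1, 6, 6, 6, 36, 1, 36, 6, 1, 6, 36, 36, 1, 36, 1, 1.
The distinct values are {0, 1, 6, 36}; there are 4 of them.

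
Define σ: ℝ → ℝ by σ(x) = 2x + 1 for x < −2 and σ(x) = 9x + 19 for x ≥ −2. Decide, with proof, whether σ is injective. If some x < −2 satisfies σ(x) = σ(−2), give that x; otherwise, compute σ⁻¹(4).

-5/3

Both pieces are strictly increasing (slopes 2 and 9), so each is injective on its own interval.
The left piece maps (−∞, −2) onto (−∞, −3); the right piece maps [−2, ∞) onto [1, ∞).
These images are disjoint, so no value is attained by both pieces. Thus σ is injective.
Because the two images are disjoint, no x < −2 has σ(x) = σ(−2), so we compute σ⁻¹(4): 4 lies in [1, ∞), so solve 9x + 19 = 4: x = (4 − 19)/9 = −5/3.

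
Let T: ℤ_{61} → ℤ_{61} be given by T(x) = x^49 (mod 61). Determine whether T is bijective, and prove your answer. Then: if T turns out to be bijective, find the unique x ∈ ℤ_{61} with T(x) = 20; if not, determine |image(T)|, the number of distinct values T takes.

Since 61 is prime, the nonzero elements of ℤ_{61} form a cyclic group of order 60.
As gcd(49, 60) = 1, raising to the 49th power is a bijection on this group: if u^49 ≡ v^49 then (uv^{−1})^49 = 1, and the only element of order dividing gcd(49, 60) = 1 is 1, so u = v.
With T(0) = 0 this makes T injective on all of ℤ_{61}, hence bijective (finite equal-size domain and codomain). In particular T is bijective.
Since T is bijective, we find the preimage of 20. The inverse of x ↦ x^49 on (ℤ_{61})^× is x ↦ x^49, because 49·49 = 2401 = 40·60 + 1 ≡ 1 (mod 60) and x^{60} = 1 for x ≠ 0 (Fermat). So T⁻¹(20) = 20^49 mod 61.
Repeated squaring mod 61: 20^1 ≡ 20, 20^2 ≡ 20² = 400 ≡ 34, 20^4 ≡ 34² = 1156 ≡ 58, 20^8 ≡ 58² = 3364 ≡ 9, 20^16 ≡ 9² = 81 ≡ 20, 20^32 ≡ 20² = 400 ≡ 34. Since 49 = 32 + 16 + 1, 20^49 ≡ 34·20·20: 34·20 = 680 ≡ 9, then 9·20 = 180 ≡ 58. So 20^49 ≡ 58 (mod 61).
Hence T⁻¹(20) = 58.

58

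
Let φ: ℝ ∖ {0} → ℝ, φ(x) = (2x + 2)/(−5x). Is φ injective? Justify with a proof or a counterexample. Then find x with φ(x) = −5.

Suppose φ(a) = φ(b). Cross-multiplying: (2a + 2)(−5b) = (2b + 2)(−5a).
Expanding both sides and cancelling the symmetric terms leaves 10·(a − b) = 0. Since 10 ≠ 0, a = b. Hence φ is injective.
Solving φ(x) = −5: cross-multiplying gives 2x + 2 = −5(−5x), which rearranges to −23x = −2, so x = 2/23.

2/23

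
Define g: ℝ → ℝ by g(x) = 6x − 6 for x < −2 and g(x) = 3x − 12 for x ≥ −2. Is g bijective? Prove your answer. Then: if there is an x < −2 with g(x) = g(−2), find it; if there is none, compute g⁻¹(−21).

-5/2

Both pieces are strictly increasing (slopes 6 and 3), so each is injective on its own interval.
The left piece maps (−∞, −2) onto (−∞, −18); the right piece maps [−2, ∞) onto [−18, ∞).
Since −18 = −18, the images partition ℝ: g is injective and surjective, hence bijective.
Because the two images are disjoint, no x < −2 has g(x) = g(−2), so we compute g⁻¹(−21): −21 lies in (−∞, −18), so solve 6x − 6 = −21: x = (−21 + 6)/6 = −5/2.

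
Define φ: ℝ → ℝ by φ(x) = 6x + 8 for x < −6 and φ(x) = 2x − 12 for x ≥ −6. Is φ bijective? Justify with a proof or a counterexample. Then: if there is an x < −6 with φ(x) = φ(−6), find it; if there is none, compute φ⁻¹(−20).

-4

Both pieces are strictly increasing (slopes 6 and 2), so each is injective on its own interval.
The left piece maps (−∞, −6) onto (−∞, −28); the right piece maps [−6, ∞) onto [−24, ∞).
The images leave a gap (−28 has no preimage), so φ is not surjective, hence not bijective.
Because the two images are disjoint, no x < −6 has φ(x) = φ(−6), so we compute φ⁻¹(−20): −20 lies in [−24, ∞), so solve 2x − 12 = −20: x = (−20 + 12)/2 = −4.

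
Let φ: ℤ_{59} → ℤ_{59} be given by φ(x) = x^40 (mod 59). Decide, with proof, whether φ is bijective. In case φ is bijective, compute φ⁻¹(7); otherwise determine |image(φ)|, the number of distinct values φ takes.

30

φ(29): Repeated squaring mod 59: 29^1 ≡ 29, 29^2 ≡ 29² = 841 ≡ 15, 29^4 ≡ 15² = 225 ≡ 48, 29^8 ≡ 48² = 2304 ≡ 3, 29^16 ≡ 3² = 9, 29^32 ≡ 9² = 81 ≡ 22. Since 40 = 32 + 8, 29^40 ≡ 22·3: 22·3 = 66 ≡ 7. So 29^40 ≡ 7 (mod 59).
φ(30): Repeated squaring mod 59: 30^1 ≡ 30, 30^2 ≡ 30² = 900 ≡ 15, 30^4 ≡ 15² = 225 ≡ 48, 30^8 ≡ 48² = 2304 ≡ 3, 30^16 ≡ 3² = 9, 30^32 ≡ 9² = 81 ≡ 22. Since 40 = 32 + 8, 30^40 ≡ 22·3: 22·3 = 66 ≡ 7. So 30^40 ≡ 7 (mod 59).
So φ(29) = φ(30) = 7 while 29 ≠ 30, so φ is not injective, hence not bijective.
Since φ is not bijective, we determine |image(φ)|. Computing x^40 mod 59 for each x (by repeated squaring, reducing mod 59 at every step), the values φ(0), φ(1), …, φ(58) are: 0, 1, 17, 29, 53, 20, 21, 35, 16, 15, 45, 41, 3, 4, 5, 49, 36, 27, 19, 25, 57, 12, 48, 28, 51, 46, 9, 22, 26, 7, 7, 26, 22, 9, 46, 51, 28, 48, 12, 57, 25, 19, 27, 36, 49, 5, 4, 3, 41, 45, 15, 16, 35, 21, 20, 53, 29, 17, 1.
The distinct values are {0, 1, 3, 4, 5, 7, 9, 12, 15, 16, 17, 19, 20, 21, 22, 25, 26, 27, 28, 29, 35, 36, 41, 45, 46, 48, 49, 51, 53, 57}; there are 30 of them.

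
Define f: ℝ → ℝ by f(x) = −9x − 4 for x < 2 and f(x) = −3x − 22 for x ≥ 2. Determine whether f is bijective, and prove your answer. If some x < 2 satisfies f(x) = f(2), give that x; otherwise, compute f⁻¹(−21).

17/9

Both pieces are strictly decreasing (slopes −9 and −3), so each is injective on its own interval.
The left piece maps (−∞, 2) onto (−22, ∞); the right piece maps [2, ∞) onto (−∞, −28].
The images leave a gap (−22 has no preimage), so f is not surjective, hence not bijective.
Because the two images are disjoint, no x < 2 has f(x) = f(2), so we compute f⁻¹(−21): −21 lies in (−22, ∞), so solve −9x − 4 = −21: x = (−21 + 4)/(−9) = 17/9.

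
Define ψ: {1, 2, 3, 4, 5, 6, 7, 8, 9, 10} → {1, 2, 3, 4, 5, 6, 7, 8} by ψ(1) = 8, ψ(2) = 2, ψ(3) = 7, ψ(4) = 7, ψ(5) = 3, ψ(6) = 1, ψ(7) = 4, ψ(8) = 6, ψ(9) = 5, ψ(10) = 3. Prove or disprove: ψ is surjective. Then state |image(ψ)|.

8

Every element of the codomain has a preimage: 1 = ψ(6), 2 = ψ(2), 3 = ψ(5), 4 = ψ(7), 5 = ψ(9), 6 = ψ(8), 7 = ψ(3), 8 = ψ(1).
Hence ψ is surjective.
The image of ψ is {1, 2, 3, 4, 5, 6, 7, 8}, which has 8 elements.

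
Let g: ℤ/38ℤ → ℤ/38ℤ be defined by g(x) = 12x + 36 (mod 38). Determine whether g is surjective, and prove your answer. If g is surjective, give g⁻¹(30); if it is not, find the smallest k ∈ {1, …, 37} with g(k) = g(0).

Since gcd(12, 38) = 2, we have 12x ≡ 0 (mod 2) for all x, so g(x) ≡ 0 (mod 2).
But 1 ≢ 0 (mod 2), so 1 ∈ ℤ/38ℤ has no preimage. Thus g is not surjective.
Since g is not surjective, we find the least positive k with g(k) = g(0): this means 12k ≡ 0 (mod 38), i.e. 38 ∣ 12k. Since gcd(12, 38) = 2, dividing through by 2 this holds exactly when 19 ∣ 6k, and as gcd(6, 19) = 1, exactly when 19 ∣ k.
The smallest positive such k is 19.

19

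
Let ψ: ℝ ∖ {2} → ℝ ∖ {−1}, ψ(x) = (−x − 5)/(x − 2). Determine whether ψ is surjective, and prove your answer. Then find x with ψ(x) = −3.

For any y ≠ −1, solving y(x − 2) = −x − 5 for x gives a well-defined x ≠ 2. So ψ is surjective.
Solving ψ(x) = −3: cross-multiplying gives −x − 5 = −3(x − 2), which rearranges to 2x = 11, so x = 11/2.

11/2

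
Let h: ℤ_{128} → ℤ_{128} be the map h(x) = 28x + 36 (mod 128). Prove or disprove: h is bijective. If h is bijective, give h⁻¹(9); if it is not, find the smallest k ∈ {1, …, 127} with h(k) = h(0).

We have gcd(28, 128) = 4 > 1. Taking u = 0 and v = 32: h(0) = 36 and h(32) = 28·32 + 36 = 932 ≡ 36 (mod 128).
So h(0) = h(32) while 0 ≠ 32, therefore h is not injective, hence not bijective.
Since h is not bijective, we find the least positive k with h(k) = h(0): this means 28k ≡ 0 (mod 128), i.e. 128 ∣ 28k. Since gcd(28, 128) = 4, dividing through by 4 this holds exactly when 32 ∣ 7k, and as gcd(7, 32) = 1, exactly when 32 ∣ k.
The smallest positive such k is 32.

32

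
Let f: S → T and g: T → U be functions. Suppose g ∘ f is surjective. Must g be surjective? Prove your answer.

Let c ∈ U. Since g ∘ f is surjective, some a ∈ S has g(f(a)) = c. Then b = f(a) ∈ T satisfies g(b) = c. So g is surjective.

surjective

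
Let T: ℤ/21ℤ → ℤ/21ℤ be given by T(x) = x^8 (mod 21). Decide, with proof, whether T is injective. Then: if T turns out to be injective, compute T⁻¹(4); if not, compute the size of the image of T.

T(2): Repeated squaring mod 21: 2^1 ≡ 2, 2^2 ≡ 2² = 4, 2^4 ≡ 4² = 16, 2^8 ≡ 16² = 256 ≡ 4. So 2^8 ≡ 4 (mod 21).
T(5): Repeated squaring mod 21: 5^1 ≡ 5, 5^2 ≡ 5² = 25 ≡ 4, 5^4 ≡ 4² = 16, 5^8 ≡ 16² = 256 ≡ 4. So 5^8 ≡ 4 (mod 21).
So T(2) = T(5) = 4 while 2 ≠ 5, therefore T is not injective.
Since T is not injective, we determine |image(T)|. Computing x^8 mod 21 for each x (by repeated squaring, reducing mod 21 at every step), the values T(0), T(1), …, T(20) are: 0, 1, 4, 9, 16, 4, 15, 7, 1, 18, 16, 16, 18, 1, 7, 15, 4, 16, 9, 4, 1.
The distinct values are {0, 1, 4, 7, 9, 15, 16, 18}; there are 8 of them.

8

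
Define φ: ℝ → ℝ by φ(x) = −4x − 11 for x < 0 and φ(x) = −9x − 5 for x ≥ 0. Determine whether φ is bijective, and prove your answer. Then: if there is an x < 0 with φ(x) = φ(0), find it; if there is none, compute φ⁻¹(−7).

-3/2

Both pieces are strictly decreasing (slopes −4 and −9), so each is injective on its own interval.
The left piece maps (−∞, 0) onto (−11, ∞); the right piece maps [0, ∞) onto (−∞, −5].
These images overlap. In particular φ(0) = −5 (right piece), and solving −4x − 11 = −5 on the left piece gives x = −3/2 < 0.
So φ(−3/2) = φ(0) with −3/2 ≠ 0, and φ is not injective, hence not bijective. This x = −3/2 is the requested value below 0.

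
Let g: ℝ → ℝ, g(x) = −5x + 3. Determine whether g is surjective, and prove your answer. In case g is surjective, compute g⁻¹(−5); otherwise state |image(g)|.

8/5

For any y ∈ ℝ, x = (y − 3)/(−5) satisfies g(x) = y.
Therefore g is surjective.
Since g is surjective, we compute g⁻¹(−5) = (−5 − 3)/(−5) = 8/5.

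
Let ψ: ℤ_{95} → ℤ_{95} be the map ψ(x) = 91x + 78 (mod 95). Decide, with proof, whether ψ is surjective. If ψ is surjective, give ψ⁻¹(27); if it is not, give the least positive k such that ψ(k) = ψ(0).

Since gcd(91, 95) = 1, 91 is invertible modulo 95. Euclid's algorithm: 95 = 1·91 + 4, 91 = 22·4 + 3, 4 = 1·3 + 1; back-substituting gives 1 = 71·91 − 68·95, so 91⁻¹ ≡ 71 (mod 95).
For any y ∈ ℤ_{95}, x = 71(y − 78) mod 95 satisfies ψ(x) = 91·71(y − 78) + 78 ≡ y (since 91·71 ≡ 1 mod 95). So every y has a preimage.
So ψ is surjective.
Since ψ is surjective, we compute ψ⁻¹(27): solve 91x + 78 ≡ 27 (mod 95), i.e. 91x ≡ 44 (mod 95).
Multiplying by 91⁻¹ = 71 gives x ≡ 71·44 = 3124 = 32·95 + 84 ≡ 84 (mod 95).
Check: ψ(84) = 91·84 + 78 = 7722 = 81·95 + 27 ≡ 27 (mod 95).

84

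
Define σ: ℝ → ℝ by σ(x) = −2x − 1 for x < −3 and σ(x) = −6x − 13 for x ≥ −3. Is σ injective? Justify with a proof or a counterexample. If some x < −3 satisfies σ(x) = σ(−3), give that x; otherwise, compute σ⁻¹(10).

-11/2

Both pieces are strictly decreasing (slopes −2 and −6), so each is injective on its own interval.
The left piece maps (−∞, −3) onto (5, ∞); the right piece maps [−3, ∞) onto (−∞, 5].
These images are disjoint, so no value is attained by both pieces. Hence σ is injective.
Because the two images are disjoint, no x < −3 has σ(x) = σ(−3), so we compute σ⁻¹(10): 10 lies in (5, ∞), so solve −2x − 1 = 10: x = (10 + 1)/(−2) = −11/2.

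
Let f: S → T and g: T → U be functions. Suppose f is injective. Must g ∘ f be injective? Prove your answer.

not injective

No. Take S = T = U = {1, 2}, f = identity (injective), and g(x) = 1 for every x.
Then (g ∘ f)(1) = 1 = (g ∘ f)(2) with 1 ≠ 2, so g ∘ f is not injective.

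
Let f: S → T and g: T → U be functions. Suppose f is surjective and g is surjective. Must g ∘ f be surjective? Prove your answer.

Let c ∈ U. Since g is surjective, there is b ∈ T with g(b) = c. Since f is surjective, there is a ∈ S with f(a) = b.
Then (g ∘ f)(a) = g(b) = c. Therefore g ∘ f is surjective.

surjective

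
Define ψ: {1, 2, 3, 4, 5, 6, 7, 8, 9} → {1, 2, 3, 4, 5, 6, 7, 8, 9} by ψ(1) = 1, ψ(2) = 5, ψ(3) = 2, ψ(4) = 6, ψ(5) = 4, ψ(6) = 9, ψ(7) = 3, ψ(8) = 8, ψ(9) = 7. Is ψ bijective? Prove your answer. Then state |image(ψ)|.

9

The values 1, 5, 2, 6, 4, 9, 3, 8, 7 are a permutation of {1, 2, 3, 4, 5, 6, 7, 8, 9}: each element appears exactly once.
So ψ is injective and surjective, hence bijective.
The image of ψ is {1, 2, 3, 4, 5, 6, 7, 8, 9}, which has 9 elements.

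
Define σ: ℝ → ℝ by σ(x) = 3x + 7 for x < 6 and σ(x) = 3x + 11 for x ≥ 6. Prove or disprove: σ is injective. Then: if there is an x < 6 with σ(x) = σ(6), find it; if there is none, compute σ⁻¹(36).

Both pieces are strictly increasing (slopes 3 and 3), so each is injective on its own interval.
The left piece maps (−∞, 6) onto (−∞, 25); the right piece maps [6, ∞) onto [29, ∞).
These images are disjoint, so no value is attained by both pieces. Therefore σ is injective.
Because the two images are disjoint, no x < 6 has σ(x) = σ(6), so we compute σ⁻¹(36): 36 lies in [29, ∞), so solve 3x + 11 = 36: x = (36 − 11)/3 = 25/3.

25/3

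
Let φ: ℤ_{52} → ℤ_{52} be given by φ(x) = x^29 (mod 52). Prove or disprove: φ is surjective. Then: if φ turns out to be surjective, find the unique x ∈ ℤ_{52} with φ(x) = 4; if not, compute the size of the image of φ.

φ(0) = 0^29 = 0.
φ(26): Repeated squaring mod 52: 26^1 ≡ 26, 26^2 ≡ 26² = 676 ≡ 0, 26^4 ≡ 0² = 0, 26^8 ≡ 0² = 0, 26^16 ≡ 0² = 0. Since 29 = 16 + 8 + 4 + 1, 26^29 ≡ 0·0·0·26: 0·0 = 0, then 0·0 = 0, then 0·26 = 0. So 26^29 ≡ 0 (mod 52).
So φ(0) = φ(26) = 0 while 0 ≠ 26, therefore φ is not injective.
A non-injective map from the 52-element set ℤ_{52} to itself takes at most 51 distinct values, so it cannot be surjective. Therefore φ is not surjective.
Since φ is not surjective, we determine |image(φ)|. Computing x^29 mod 52 for each x (by repeated squaring, reducing mod 52 at every step), the values φ(0), φ(1), …, φ(51) are: 0, 1, 32, 35, 36, 5, 28, 11, 8, 29, 4, 7, 12, 13, 40, 19, 48, 49, 44, 15, 24, 21, 16, 43, 20, 25, 0, 27, 32, 9, 36, 31, 28, 37, 8, 3, 4, 33, 12, 39, 40, 45, 48, 23, 44, 41, 24, 47, 16, 17, 20, 51.
The distinct values are {0, 1, 3, 4, 5, 7, 8, 9, 11, 12, 13, 15, 16, 17, 19, 20, 21, 23, 24, 25, 27, 28, 29, 31, 32, 33, 35, 36, 37, 39, 40, 41, 43, 44, 45, 47, 48, 49, 51}; there are 39 of them.

39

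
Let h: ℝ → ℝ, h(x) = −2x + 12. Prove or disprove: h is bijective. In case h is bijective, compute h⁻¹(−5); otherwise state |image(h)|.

Suppose h(a) = h(b). Then −2a + 12 = −2b + 12, thus −2a = −2b, thus a = b.
For any y ∈ ℝ, x = (y − 12)/(−2) satisfies h(x) = y.
Thus h is bijective.
Since h is bijective, we compute h⁻¹(−5) = (−5 − 12)/(−2) = 17/2.

17/2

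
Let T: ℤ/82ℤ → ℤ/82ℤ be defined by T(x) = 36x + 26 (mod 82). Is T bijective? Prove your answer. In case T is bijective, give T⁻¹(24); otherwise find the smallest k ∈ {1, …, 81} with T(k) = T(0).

41

We have gcd(36, 82) = 2 > 1. Taking x_1 = 0 and x_2 = 41: T(0) = 26 and T(41) = 36·41 + 26 = 1502 ≡ 26 (mod 82).
So T(0) = T(41) while 0 ≠ 41, so T is not injective, hence not bijective.
Since T is not bijective, we find the least positive k with T(k) = T(0): this means 36k ≡ 0 (mod 82), i.e. 82 ∣ 36k. Since gcd(36, 82) = 2, dividing through by 2 this holds exactly when 41 ∣ 18k, and as gcd(18, 41) = 1, exactly when 41 ∣ k.
The smallest positive such k is 41.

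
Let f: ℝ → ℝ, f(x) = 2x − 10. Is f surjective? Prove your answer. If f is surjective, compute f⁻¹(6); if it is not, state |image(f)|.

8

Recall that f is surjective if every y in the codomain equals f(x) for some x in the domain.
For any y ∈ ℝ, x = (y + 10)/2 satisfies f(x) = y.
Therefore f is surjective.
Since f is surjective, we compute f⁻¹(6) = (6 + 10)/2 = 8.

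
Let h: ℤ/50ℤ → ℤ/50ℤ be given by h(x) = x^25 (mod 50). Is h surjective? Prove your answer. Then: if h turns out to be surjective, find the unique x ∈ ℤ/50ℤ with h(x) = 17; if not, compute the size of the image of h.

h(0) = 0^25 = 0.
h(10): Repeated squaring mod 50: 10^1 ≡ 10, 10^2 ≡ 10² = 100 ≡ 0, 10^4 ≡ 0² = 0, 10^8 ≡ 0² = 0, 10^16 ≡ 0² = 0. Since 25 = 16 + 8 + 1, 10^25 ≡ 0·0·10: 0·0 = 0, then 0·10 = 0. So 10^25 ≡ 0 (mod 50).
So h(0) = h(10) = 0 while 0 ≠ 10, hence h is not injective.
A non-injective map from the 50-element set ℤ/50ℤ to itself takes at most 49 distinct values, so it cannot be surjective. Hence h is not surjective.
Since h is not surjective, we determine |image(h)|. Computing x^25 mod 50 for each x (by repeated squaring, reducing mod 50 at every step), the values h(0), h(1), …, h(49) are: 0, 1, 32, 43, 24, 25, 26, 7, 18, 49, 0, 1, 32, 43, 24, 25, 26, 7, 18, 49, 0, 1, 32, 43, 24, 25, 26, 7, 18, 49, 0, 1, 32, 43, 24, 25, 26, 7, 18, 49, 0, 1, 32, 43, 24, 25, 26, 7, 18, 49.
The distinct values are {0, 1, 7, 18, 24, 25, 26, 32, 43, 49}; there are 10 of them.

10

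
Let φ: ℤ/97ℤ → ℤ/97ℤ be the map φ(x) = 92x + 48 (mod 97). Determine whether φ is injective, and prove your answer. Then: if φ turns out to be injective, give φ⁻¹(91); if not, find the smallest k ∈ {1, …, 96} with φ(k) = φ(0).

Recall that φ is injective when φ(a) = φ(b) forces a = b.
Suppose φ(a) = φ(b) in ℤ/97ℤ. Then 92a + 48 ≡ 92b + 48 (mod 97), hence 92(a − b) ≡ 0 (mod 97).
Since gcd(92, 97) = 1, 92 is invertible modulo 97, therefore a − b ≡ 0 (mod 97), i.e. a = b.
Hence φ is injective.
We now compute 92⁻¹ mod 97 explicitly. Euclid's algorithm: 97 = 1·92 + 5, 92 = 18·5 + 2, 5 = 2·2 + 1; back-substituting gives 1 = 58·92 − 55·97, so 92⁻¹ ≡ 58 (mod 97).
Since φ is injective, we compute φ⁻¹(91): solve 92x + 48 ≡ 91 (mod 97), i.e. 92x ≡ 43 (mod 97).
Multiplying by 92⁻¹ = 58 gives x ≡ 58·43 = 2494 = 25·97 + 69 ≡ 69 (mod 97).
Check: φ(69) = 92·69 + 48 = 6396 = 65·97 + 91 ≡ 91 (mod 97).

69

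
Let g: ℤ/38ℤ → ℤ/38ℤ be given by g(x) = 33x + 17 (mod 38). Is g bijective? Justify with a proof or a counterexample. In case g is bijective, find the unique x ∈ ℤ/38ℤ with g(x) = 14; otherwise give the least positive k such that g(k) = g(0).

31

Suppose g(x_1) = g(x_2) in ℤ/38ℤ. Then 33x_1 + 17 ≡ 33x_2 + 17 (mod 38), hence 33(x_1 − x_2) ≡ 0 (mod 38).
Since gcd(33, 38) = 1, 33 is invertible modulo 38, hence x_1 − x_2 ≡ 0 (mod 38), i.e. x_1 = x_2.
We now compute 33⁻¹ mod 38 explicitly. Euclid's algorithm: 38 = 1·33 + 5, 33 = 6·5 + 3, 5 = 1·3 + 2, 3 = 1·2 + 1; back-substituting gives 1 = 15·33 − 13·38, so 33⁻¹ ≡ 15 (mod 38).
Then y ↦ 15(y − 17) is a two-sided inverse to g, so every y ∈ ℤ/38ℤ has a preimage.
Thus g is bijective.
Since g is bijective, we compute g⁻¹(14): solve 33x + 17 ≡ 14 (mod 38), i.e. 33x ≡ 35 (mod 38).
Multiplying by 33⁻¹ = 15 gives x ≡ 15·35 = 525 = 13·38 + 31 ≡ 31 (mod 38).
Check: g(31) = 33·31 + 17 = 1040 = 27·38 + 14 ≡ 14 (mod 38).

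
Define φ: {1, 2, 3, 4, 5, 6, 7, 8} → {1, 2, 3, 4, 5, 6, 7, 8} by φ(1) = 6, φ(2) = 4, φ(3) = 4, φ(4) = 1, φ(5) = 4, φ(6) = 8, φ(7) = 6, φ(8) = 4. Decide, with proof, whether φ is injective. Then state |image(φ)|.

4

φ(2) = 4 = φ(3) with 2 ≠ 3, so φ is not injective.
The image of φ is {1, 4, 6, 8}, which has 4 elements.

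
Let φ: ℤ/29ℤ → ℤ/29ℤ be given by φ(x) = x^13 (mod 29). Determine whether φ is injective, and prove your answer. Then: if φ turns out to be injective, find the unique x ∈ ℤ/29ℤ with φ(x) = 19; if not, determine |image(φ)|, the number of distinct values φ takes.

3

Since 29 is prime, the nonzero elements of ℤ/29ℤ form a cyclic group of order 28.
As gcd(13, 28) = 1, raising to the 13th power is a bijection on this group: if x_1^13 ≡ x_2^13 then (x_1x_2^{−1})^13 = 1, and the only element of order dividing gcd(13, 28) = 1 is 1, so x_1 = x_2.
With φ(0) = 0 this makes φ injective on all of ℤ/29ℤ, hence bijective (finite equal-size domain and codomain). In particular φ is injective.
Since φ is injective, we find the preimage of 19. The inverse of x ↦ x^13 on (ℤ/29ℤ)^× is x ↦ x^13, because 13·13 = 169 = 6·28 + 1 ≡ 1 (mod 28) and x^{28} = 1 for x ≠ 0 (Fermat). So φ⁻¹(19) = 19^13 mod 29.
Repeated squaring mod 29: 19^1 ≡ 19, 19^2 ≡ 19² = 361 ≡ 13, 19^4 ≡ 13² = 169 ≡ 24, 19^8 ≡ 24² = 576 ≡ 25. Since 13 = 8 + 4 + 1, 19^13 ≡ 25·24·19: 25·24 = 600 ≡ 20, then 20·19 = 380 ≡ 3. So 19^13 ≡ 3 (mod 29).
Hence φ⁻¹(19) = 3.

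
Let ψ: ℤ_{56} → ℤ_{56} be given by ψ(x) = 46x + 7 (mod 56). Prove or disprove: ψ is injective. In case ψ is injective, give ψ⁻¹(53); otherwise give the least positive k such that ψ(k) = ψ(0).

28

We have gcd(46, 56) = 2 > 1. Taking u = 0 and v = 28: ψ(0) = 7 and ψ(28) = 46·28 + 7 = 1295 ≡ 7 (mod 56).
So ψ(0) = ψ(28) while 0 ≠ 28, thus ψ is not injective.
Since ψ is not injective, we find the least positive k with ψ(k) = ψ(0): this means 46k ≡ 0 (mod 56), i.e. 56 ∣ 46k. Since gcd(46, 56) = 2, dividing through by 2 this holds exactly when 28 ∣ 23k, and as gcd(23, 28) = 1, exactly when 28 ∣ k.
The smallest positive such k is 28.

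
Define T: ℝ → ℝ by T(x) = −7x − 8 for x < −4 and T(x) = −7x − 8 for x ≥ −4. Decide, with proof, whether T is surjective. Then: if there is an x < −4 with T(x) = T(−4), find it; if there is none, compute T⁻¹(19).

-27/7

Both pieces are strictly decreasing (slopes −7 and −7), so each is injective on its own interval.
The left piece maps (−∞, −4) onto (20, ∞); the right piece maps [−4, ∞) onto (−∞, 20].
These images together cover ℝ, so T is surjective.
Because the two images are disjoint, no x < −4 has T(x) = T(−4), so we compute T⁻¹(19): 19 lies in (−∞, 20], so solve −7x − 8 = 19: x = (19 + 8)/(−7) = −27/7.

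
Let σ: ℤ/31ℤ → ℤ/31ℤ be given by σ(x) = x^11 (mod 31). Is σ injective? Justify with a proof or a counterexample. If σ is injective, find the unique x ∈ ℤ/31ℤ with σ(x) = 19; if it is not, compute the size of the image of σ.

10

Since 31 is prime, the nonzero elements of ℤ/31ℤ form a cyclic group of order 30.
As gcd(11, 30) = 1, raising to the 11th power is a bijection on this group: if a^11 ≡ b^11 then (ab^{−1})^11 = 1, and the only element of order dividing gcd(11, 30) = 1 is 1, so a = b.
With σ(0) = 0 this makes σ injective on all of ℤ/31ℤ, hence bijective (finite equal-size domain and codomain). In particular σ is injective.
Since σ is injective, we find the preimage of 19. The inverse of x ↦ x^11 on (ℤ/31ℤ)^× is x ↦ x^11, because 11·11 = 121 = 4·30 + 1 ≡ 1 (mod 30) and x^{30} = 1 for x ≠ 0 (Fermat). So σ⁻¹(19) = 19^11 mod 31.
Repeated squaring mod 31: 19^1 ≡ 19, 19^2 ≡ 19² = 361 ≡ 20, 19^4 ≡ 20² = 400 ≡ 28, 19^8 ≡ 28² = 784 ≡ 9. Since 11 = 8 + 2 + 1, 19^11 ≡ 9·20·19: 9·20 = 180 ≡ 25, then 25·19 = 475 ≡ 10. So 19^11 ≡ 10 (mod 31).
Hence σ⁻¹(19) = 10.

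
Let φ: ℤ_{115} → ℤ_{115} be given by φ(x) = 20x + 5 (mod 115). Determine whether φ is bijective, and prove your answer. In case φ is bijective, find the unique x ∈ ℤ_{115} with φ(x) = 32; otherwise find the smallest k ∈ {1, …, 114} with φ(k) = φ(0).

We have gcd(20, 115) = 5 > 1. Taking x_1 = 0 and x_2 = 23: φ(0) = 5 and φ(23) = 20·23 + 5 = 465 ≡ 5 (mod 115).
So φ(0) = φ(23) while 0 ≠ 23, so φ is not injective, hence not bijective.
Since φ is not bijective, we find the least positive k with φ(k) = φ(0): this means 20k ≡ 0 (mod 115), i.e. 115 ∣ 20k. Since gcd(20, 115) = 5, dividing through by 5 this holds exactly when 23 ∣ 4k, and as gcd(4, 23) = 1, exactly when 23 ∣ k.
The smallest positive such k is 23.

23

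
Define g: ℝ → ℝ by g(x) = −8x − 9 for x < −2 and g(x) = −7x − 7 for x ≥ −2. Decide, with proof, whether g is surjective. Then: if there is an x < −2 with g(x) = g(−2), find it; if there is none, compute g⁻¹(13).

-11/4

Both pieces are strictly decreasing (slopes −8 and −7), so each is injective on its own interval.
The left piece maps (−∞, −2) onto (7, ∞); the right piece maps [−2, ∞) onto (−∞, 7].
These images together cover ℝ, so g is surjective.
Because the two images are disjoint, no x < −2 has g(x) = g(−2), so we compute g⁻¹(13): 13 lies in (7, ∞), so solve −8x − 9 = 13: x = (13 + 9)/(−8) = −11/4.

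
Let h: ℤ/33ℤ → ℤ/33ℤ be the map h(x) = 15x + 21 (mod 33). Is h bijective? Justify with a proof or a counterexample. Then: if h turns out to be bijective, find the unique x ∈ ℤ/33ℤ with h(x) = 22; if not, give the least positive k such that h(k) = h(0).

11

Recall: h is injective when h(a) = h(b) forces a = b.
We have gcd(15, 33) = 3 > 1. Taking a = 0 and b = 11: h(0) = 21 and h(11) = 15·11 + 21 = 186 ≡ 21 (mod 33).
So h(0) = h(11) while 0 ≠ 11, thus h is not injective, hence not bijective.
Since h is not bijective, we find the least positive k with h(k) = h(0): this means 15k ≡ 0 (mod 33), i.e. 33 ∣ 15k. Since gcd(15, 33) = 3, dividing through by 3 this holds exactly when 11 ∣ 5k, and as gcd(5, 11) = 1, exactly when 11 ∣ k.
The smallest positive such k is 11.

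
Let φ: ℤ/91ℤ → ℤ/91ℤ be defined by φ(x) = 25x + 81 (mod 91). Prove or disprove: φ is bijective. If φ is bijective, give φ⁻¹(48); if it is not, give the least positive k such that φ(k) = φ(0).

46

Recall that injectivity means: for all a, b in the domain, φ(a) = φ(b) implies a = b.
If φ(a) = φ(b), then 25a ≡ 25b (mod 91). Because gcd(25, 91) = 1, we may cancel 25 to get a ≡ b (mod 91).
We now compute 25⁻¹ mod 91 explicitly. Euclid's algorithm: 91 = 3·25 + 16, 25 = 1·16 + 9, 16 = 1·9 + 7, 9 = 1·7 + 2, 7 = 3·2 + 1; back-substituting gives 1 = 51·25 − 14·91, so 25⁻¹ ≡ 51 (mod 91).
For any y ∈ ℤ/91ℤ, x = 51(y − 81) mod 91 satisfies φ(x) = 25·51(y − 81) + 81 ≡ y (since 25·51 ≡ 1 mod 91). So every y has a preimage.
Therefore φ is bijective.
Since φ is bijective, we find φ⁻¹(48): we need 25x ≡ 48 − 81 ≡ 58 (mod 91). Using 25⁻¹ = 51: x ≡ 51·58 = 2958 = 32·91 + 46, so x = 46.
Check: φ(46) = 25·46 + 81 = 1231 = 13·91 + 48 ≡ 48 (mod 91).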